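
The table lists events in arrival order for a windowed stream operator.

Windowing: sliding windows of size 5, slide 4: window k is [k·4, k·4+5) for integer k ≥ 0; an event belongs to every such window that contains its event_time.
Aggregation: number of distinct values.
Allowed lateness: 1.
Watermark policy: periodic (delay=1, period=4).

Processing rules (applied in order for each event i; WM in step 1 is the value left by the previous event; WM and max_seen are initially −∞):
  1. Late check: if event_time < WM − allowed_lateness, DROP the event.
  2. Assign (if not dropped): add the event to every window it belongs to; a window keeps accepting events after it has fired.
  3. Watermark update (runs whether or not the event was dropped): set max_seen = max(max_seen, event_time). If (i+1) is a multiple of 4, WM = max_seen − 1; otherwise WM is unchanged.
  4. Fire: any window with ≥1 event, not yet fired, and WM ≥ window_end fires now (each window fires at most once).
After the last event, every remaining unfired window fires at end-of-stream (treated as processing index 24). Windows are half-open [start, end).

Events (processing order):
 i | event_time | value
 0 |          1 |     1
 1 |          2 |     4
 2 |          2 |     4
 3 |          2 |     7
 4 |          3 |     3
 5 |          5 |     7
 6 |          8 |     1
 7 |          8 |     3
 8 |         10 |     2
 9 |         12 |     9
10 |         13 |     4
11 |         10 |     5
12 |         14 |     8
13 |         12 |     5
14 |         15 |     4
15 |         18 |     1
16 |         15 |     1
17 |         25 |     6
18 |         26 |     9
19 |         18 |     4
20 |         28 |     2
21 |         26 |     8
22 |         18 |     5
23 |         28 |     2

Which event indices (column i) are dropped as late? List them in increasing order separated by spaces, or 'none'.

i=0 t=1 v=1: → [0,5); WM=−∞
i=1 t=2 v=4: → [0,5); WM=−∞
i=2 t=2 v=4: → [0,5); WM=−∞
i=3 t=2 v=7: → [0,5); WM=1
i=4 t=3 v=3: → [0,5); WM=1
i=5 t=5 v=7: → [4,9); WM=1
i=6 t=8 v=1: → [8,13),[4,9); WM=1
i=7 t=8 v=3: → [8,13),[4,9); WM=7; [0,5) fires=4
i=8 t=10 v=2: → [8,13); WM=7
i=9 t=12 v=9: → [12,17),[8,13); WM=7
i=10 t=13 v=4: → [12,17); WM=7
i=11 t=10 v=5: → [8,13); WM=12; [4,9) fires=3
i=12 t=14 v=8: → [12,17); WM=12
i=13 t=12 v=5: → [12,17),[8,13); WM=12
i=14 t=15 v=4: → [12,17); WM=12
i=15 t=18 v=1: → [16,21); WM=17; [8,13) fires=5 [12,17) fires=4
i=16 t=15 v=1: DROP (t<17-1); WM=17
i=17 t=25 v=6: → [24,29); WM=17
i=18 t=26 v=9: → [24,29); WM=17
i=19 t=18 v=4: → [16,21); WM=25; [16,21) fires=2
i=20 t=28 v=2: → [28,33),[24,29); WM=25
i=21 t=26 v=8: → [24,29); WM=25
i=22 t=18 v=5: DROP (t<25-1); WM=25
i=23 t=28 v=2: → [28,33),[24,29); WM=27

16 22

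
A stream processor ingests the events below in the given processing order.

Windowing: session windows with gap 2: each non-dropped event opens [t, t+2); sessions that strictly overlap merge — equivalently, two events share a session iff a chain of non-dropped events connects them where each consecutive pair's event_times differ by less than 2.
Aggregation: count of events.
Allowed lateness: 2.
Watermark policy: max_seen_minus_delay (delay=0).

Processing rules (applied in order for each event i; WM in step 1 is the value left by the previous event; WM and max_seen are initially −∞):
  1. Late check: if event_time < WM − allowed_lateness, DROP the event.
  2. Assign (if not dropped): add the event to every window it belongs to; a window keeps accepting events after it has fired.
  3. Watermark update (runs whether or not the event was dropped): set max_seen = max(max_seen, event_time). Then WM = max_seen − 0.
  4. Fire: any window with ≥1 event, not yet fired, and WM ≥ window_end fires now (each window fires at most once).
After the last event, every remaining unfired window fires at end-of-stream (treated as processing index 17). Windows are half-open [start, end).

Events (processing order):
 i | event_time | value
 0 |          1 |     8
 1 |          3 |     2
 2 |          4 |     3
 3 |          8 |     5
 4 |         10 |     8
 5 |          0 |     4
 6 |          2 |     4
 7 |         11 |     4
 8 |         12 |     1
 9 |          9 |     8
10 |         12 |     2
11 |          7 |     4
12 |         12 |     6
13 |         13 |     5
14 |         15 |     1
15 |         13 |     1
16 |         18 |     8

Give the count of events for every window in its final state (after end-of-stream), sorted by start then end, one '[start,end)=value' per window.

i=0 t=1 v=8: → [1,3); WM=1
i=1 t=3 v=2: → [3,5); WM=3
i=2 t=4 v=3: → [3,6); WM=4
i=3 t=8 v=5: → [8,10); WM=8
i=4 t=10 v=8: → [10,12); WM=10
i=5 t=0 v=4: DROP (t<10-2); WM=10
i=6 t=2 v=4: DROP (t<10-2); WM=10
i=7 t=11 v=4: → [10,13); WM=11
i=8 t=12 v=1: → [10,14); WM=12
i=9 t=9 v=8: DROP (t<12-2); WM=12
i=10 t=12 v=2: → [10,14); WM=12
i=11 t=7 v=4: DROP (t<12-2); WM=12
i=12 t=12 v=6: → [10,14); WM=12
i=13 t=13 v=5: → [10,15); WM=13
i=14 t=15 v=1: → [15,17); WM=15
i=15 t=13 v=1: → [10,15); WM=15
i=16 t=18 v=8: → [18,20); WM=18

[1,3)=1 [3,6)=2 [8,10)=1 [10,15)=7 [15,17)=1 [18,20)=1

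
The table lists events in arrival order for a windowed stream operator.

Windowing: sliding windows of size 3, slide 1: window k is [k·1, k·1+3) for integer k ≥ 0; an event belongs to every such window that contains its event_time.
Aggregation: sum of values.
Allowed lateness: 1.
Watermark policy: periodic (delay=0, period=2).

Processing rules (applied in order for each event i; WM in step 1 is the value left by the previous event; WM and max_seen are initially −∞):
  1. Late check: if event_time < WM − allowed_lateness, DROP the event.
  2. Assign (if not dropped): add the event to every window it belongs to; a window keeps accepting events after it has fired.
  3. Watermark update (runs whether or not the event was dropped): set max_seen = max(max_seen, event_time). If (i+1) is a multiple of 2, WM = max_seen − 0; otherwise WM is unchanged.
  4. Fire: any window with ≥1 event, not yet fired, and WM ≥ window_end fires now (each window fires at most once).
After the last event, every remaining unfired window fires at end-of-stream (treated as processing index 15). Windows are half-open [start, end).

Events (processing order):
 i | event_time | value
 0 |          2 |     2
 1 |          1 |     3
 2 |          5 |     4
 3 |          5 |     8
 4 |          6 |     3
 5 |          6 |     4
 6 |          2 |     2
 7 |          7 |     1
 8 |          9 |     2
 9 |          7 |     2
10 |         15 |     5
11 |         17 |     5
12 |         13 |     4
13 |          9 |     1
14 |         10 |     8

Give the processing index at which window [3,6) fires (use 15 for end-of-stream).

i=0 t=2 v=2: → [2,5),[1,4),[0,3); WM=−∞
i=1 t=1 v=3: → [1,4),[0,3); WM=2
i=2 t=5 v=4: → [5,8),[4,7),[3,6); WM=2
i=3 t=5 v=8: → [5,8),[4,7),[3,6); WM=5; [0,3) fires=5 [1,4) fires=5 [2,5) fires=2
i=4 t=6 v=3: → [6,9),[5,8),[4,7); WM=5
i=5 t=6 v=4: → [6,9),[5,8),[4,7); WM=6; [3,6) fires=12
i=6 t=2 v=2: DROP (t<6-1); WM=6
i=7 t=7 v=1: → [7,10),[6,9),[5,8); WM=7; [4,7) fires=19
i=8 t=9 v=2: → [9,12),[8,11),[7,10); WM=7
i=9 t=7 v=2: → [7,10),[6,9),[5,8); WM=9; [5,8) fires=22 [6,9) fires=10
i=10 t=15 v=5: → [15,18),[14,17),[13,16); WM=9
i=11 t=17 v=5: → [17,20),[16,19),[15,18); WM=17; [7,10) fires=5 [8,11) fires=2 [9,12) fires=2 [13,16) fires=5 [14,17) fires=5
i=12 t=13 v=4: DROP (t<17-1); WM=17
i=13 t=9 v=1: DROP (t<17-1); WM=17
i=14 t=10 v=8: DROP (t<17-1); WM=17

5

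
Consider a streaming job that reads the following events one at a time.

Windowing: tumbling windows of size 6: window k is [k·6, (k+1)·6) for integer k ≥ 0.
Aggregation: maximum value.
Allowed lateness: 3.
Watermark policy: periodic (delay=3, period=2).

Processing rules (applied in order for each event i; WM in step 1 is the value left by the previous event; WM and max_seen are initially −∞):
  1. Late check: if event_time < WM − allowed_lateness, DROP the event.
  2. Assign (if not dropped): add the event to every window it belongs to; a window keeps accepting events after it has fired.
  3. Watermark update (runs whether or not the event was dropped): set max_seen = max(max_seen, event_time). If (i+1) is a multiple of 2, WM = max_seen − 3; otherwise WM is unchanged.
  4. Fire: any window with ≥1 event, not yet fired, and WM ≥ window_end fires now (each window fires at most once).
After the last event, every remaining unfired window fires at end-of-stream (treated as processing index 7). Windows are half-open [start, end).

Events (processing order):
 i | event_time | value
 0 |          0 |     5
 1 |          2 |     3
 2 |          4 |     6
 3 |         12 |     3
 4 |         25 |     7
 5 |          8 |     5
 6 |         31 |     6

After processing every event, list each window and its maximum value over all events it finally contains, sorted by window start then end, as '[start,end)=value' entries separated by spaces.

i=0 t=0 v=5: → [0,6); WM=−∞
i=1 t=2 v=3: → [0,6); WM=-1
i=2 t=4 v=6: → [0,6); WM=-1
i=3 t=12 v=3: → [12,18); WM=9; [0,6) fires=6
i=4 t=25 v=7: → [24,30); WM=9
i=5 t=8 v=5: → [6,12); WM=22; [6,12) fires=5 [12,18) fires=3
i=6 t=31 v=6: → [30,36); WM=22

[0,6)=6 [6,12)=5 [12,18)=3 [24,30)=7 [30,36)=6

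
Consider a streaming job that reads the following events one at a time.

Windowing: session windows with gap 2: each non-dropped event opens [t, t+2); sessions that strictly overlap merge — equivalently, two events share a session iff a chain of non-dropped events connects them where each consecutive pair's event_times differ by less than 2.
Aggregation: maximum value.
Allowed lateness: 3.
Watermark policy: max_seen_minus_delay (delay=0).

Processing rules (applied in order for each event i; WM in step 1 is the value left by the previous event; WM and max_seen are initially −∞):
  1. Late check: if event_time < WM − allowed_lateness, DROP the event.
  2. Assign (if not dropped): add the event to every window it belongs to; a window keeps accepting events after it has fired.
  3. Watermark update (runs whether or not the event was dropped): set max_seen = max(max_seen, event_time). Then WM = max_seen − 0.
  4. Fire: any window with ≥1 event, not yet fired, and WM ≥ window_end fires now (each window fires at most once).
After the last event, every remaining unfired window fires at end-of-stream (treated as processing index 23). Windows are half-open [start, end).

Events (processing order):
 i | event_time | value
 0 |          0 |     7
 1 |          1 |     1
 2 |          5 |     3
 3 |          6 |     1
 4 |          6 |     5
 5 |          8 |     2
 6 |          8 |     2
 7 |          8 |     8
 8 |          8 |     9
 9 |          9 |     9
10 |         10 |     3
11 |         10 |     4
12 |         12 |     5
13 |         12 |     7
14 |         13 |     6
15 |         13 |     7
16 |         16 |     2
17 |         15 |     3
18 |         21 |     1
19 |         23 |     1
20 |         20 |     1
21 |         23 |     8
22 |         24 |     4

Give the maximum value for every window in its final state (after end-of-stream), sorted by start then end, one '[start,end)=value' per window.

i=0 t=0 v=7: → [0,2); WM=0
i=1 t=1 v=1: → [0,3); WM=1
i=2 t=5 v=3: → [5,7); WM=5
i=3 t=6 v=1: → [5,8); WM=6
i=4 t=6 v=5: → [5,8); WM=6
i=5 t=8 v=2: → [8,10); WM=8
i=6 t=8 v=2: → [8,10); WM=8
i=7 t=8 v=8: → [8,10); WM=8
i=8 t=8 v=9: → [8,10); WM=8
i=9 t=9 v=9: → [8,11); WM=9
i=10 t=10 v=3: → [8,12); WM=10
i=11 t=10 v=4: → [8,12); WM=10
i=12 t=12 v=5: → [12,14); WM=12
i=13 t=12 v=7: → [12,14); WM=12
i=14 t=13 v=6: → [12,15); WM=13
i=15 t=13 v=7: → [12,15); WM=13
i=16 t=16 v=2: → [16,18); WM=16
i=17 t=15 v=3: → [15,18); WM=16
i=18 t=21 v=1: → [21,23); WM=21
i=19 t=23 v=1: → [23,25); WM=23
i=20 t=20 v=1: → [20,23); WM=23
i=21 t=23 v=8: → [23,25); WM=23
i=22 t=24 v=4: → [23,26); WM=24

[0,3)=7 [5,8)=5 [8,12)=9 [12,15)=7 [15,18)=3 [20,23)=1 [23,26)=8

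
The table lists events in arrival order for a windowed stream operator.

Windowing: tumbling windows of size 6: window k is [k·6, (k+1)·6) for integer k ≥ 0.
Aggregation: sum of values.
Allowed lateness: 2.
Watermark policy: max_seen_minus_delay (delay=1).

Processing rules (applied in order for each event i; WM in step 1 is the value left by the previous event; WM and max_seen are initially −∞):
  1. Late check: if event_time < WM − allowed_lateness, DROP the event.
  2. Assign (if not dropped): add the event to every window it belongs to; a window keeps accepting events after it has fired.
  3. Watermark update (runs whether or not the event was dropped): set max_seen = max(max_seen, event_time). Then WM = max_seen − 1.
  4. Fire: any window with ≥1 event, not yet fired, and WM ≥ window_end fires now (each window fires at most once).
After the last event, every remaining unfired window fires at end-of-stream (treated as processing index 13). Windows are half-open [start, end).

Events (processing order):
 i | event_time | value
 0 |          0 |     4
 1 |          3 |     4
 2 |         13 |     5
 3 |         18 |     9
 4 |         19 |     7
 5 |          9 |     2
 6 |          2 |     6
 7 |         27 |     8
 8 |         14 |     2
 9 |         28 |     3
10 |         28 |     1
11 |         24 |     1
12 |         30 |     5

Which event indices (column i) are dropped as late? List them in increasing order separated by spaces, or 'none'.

i=0 t=0 v=4: → [0,6); WM=-1
i=1 t=3 v=4: → [0,6); WM=2
i=2 t=13 v=5: → [12,18); WM=12; [0,6) fires=8
i=3 t=18 v=9: → [18,24); WM=17
i=4 t=19 v=7: → [18,24); WM=18; [12,18) fires=5
i=5 t=9 v=2: DROP (t<18-2); WM=18
i=6 t=2 v=6: DROP (t<18-2); WM=18
i=7 t=27 v=8: → [24,30); WM=26; [18,24) fires=16
i=8 t=14 v=2: DROP (t<26-2); WM=26
i=9 t=28 v=3: → [24,30); WM=27
i=10 t=28 v=1: → [24,30); WM=27
i=11 t=24 v=1: DROP (t<27-2); WM=27
i=12 t=30 v=5: → [30,36); WM=29

5 6 8 11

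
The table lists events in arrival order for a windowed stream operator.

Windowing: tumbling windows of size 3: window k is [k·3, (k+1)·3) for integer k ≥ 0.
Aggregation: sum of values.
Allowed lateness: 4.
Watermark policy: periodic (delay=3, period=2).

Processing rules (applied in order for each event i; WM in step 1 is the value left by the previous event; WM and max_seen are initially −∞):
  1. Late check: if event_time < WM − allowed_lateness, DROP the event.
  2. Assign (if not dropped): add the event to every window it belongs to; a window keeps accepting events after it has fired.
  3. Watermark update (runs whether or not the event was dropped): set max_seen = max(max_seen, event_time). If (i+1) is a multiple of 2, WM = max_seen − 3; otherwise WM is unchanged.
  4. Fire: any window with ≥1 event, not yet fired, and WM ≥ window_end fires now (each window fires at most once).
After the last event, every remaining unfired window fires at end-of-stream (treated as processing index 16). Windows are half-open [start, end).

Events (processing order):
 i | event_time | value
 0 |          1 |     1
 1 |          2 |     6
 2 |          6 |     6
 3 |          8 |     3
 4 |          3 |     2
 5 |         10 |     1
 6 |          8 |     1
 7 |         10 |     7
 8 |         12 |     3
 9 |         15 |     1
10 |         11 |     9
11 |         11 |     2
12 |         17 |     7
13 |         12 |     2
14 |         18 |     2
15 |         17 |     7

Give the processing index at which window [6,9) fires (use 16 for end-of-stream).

9

i=0 t=1 v=1: → [0,3); WM=−∞
i=1 t=2 v=6: → [0,3); WM=-1
i=2 t=6 v=6: → [6,9); WM=-1
i=3 t=8 v=3: → [6,9); WM=5; [0,3) fires=7
i=4 t=3 v=2: → [3,6); WM=5
i=5 t=10 v=1: → [9,12); WM=7; [3,6) fires=2
i=6 t=8 v=1: → [6,9); WM=7
i=7 t=10 v=7: → [9,12); WM=7
i=8 t=12 v=3: → [12,15); WM=7
i=9 t=15 v=1: → [15,18); WM=12; [6,9) fires=10 [9,12) fires=8
i=10 t=11 v=9: → [9,12); WM=12
i=11 t=11 v=2: → [9,12); WM=12
i=12 t=17 v=7: → [15,18); WM=12
i=13 t=12 v=2: → [12,15); WM=14
i=14 t=18 v=2: → [18,21); WM=14
i=15 t=17 v=7: → [15,18); WM=15; [12,15) fires=5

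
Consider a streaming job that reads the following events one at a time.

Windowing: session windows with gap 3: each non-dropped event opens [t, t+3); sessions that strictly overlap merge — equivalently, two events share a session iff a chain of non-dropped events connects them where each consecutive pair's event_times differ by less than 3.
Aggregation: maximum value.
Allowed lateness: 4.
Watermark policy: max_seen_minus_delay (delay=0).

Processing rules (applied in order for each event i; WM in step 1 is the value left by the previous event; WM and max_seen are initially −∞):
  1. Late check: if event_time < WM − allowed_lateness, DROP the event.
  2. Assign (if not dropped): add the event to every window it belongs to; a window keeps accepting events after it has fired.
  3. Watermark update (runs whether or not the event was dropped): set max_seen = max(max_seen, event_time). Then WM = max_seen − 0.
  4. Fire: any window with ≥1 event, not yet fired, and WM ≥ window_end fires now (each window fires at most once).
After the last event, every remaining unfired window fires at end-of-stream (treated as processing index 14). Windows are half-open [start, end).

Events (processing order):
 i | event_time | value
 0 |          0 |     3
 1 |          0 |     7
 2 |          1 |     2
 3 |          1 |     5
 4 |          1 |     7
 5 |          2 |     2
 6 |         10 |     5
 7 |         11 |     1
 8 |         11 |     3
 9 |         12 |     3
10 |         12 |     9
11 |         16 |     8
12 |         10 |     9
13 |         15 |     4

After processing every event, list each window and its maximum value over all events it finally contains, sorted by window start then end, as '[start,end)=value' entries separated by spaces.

i=0 t=0 v=3: → [0,3); WM=0
i=1 t=0 v=7: → [0,3); WM=0
i=2 t=1 v=2: → [0,4); WM=1
i=3 t=1 v=5: → [0,4); WM=1
i=4 t=1 v=7: → [0,4); WM=1
i=5 t=2 v=2: → [0,5); WM=2
i=6 t=10 v=5: → [10,13); WM=10
i=7 t=11 v=1: → [10,14); WM=11
i=8 t=11 v=3: → [10,14); WM=11
i=9 t=12 v=3: → [10,15); WM=12
i=10 t=12 v=9: → [10,15); WM=12
i=11 t=16 v=8: → [16,19); WM=16
i=12 t=10 v=9: DROP (t<16-4); WM=16
i=13 t=15 v=4: → [15,19); WM=16

[0,5)=7 [10,15)=9 [15,19)=8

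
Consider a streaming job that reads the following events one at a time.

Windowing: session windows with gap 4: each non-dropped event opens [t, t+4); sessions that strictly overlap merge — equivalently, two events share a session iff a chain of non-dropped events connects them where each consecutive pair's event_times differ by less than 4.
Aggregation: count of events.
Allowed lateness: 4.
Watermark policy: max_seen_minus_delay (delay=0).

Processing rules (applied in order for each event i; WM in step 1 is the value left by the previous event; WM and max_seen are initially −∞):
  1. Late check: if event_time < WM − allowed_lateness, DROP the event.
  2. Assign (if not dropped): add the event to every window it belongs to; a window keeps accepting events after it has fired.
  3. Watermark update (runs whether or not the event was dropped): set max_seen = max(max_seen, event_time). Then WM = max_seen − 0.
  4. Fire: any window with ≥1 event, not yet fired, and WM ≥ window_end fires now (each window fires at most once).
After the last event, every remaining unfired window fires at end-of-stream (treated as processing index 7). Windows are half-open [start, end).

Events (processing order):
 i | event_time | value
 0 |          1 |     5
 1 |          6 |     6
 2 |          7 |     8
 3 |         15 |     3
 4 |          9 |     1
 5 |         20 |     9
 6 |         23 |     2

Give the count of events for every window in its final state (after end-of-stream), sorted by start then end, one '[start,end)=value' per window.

[1,5)=1 [6,11)=2 [15,19)=1 [20,27)=2

i=0 t=1 v=5: → [1,5); WM=1
i=1 t=6 v=6: → [6,10); WM=6
i=2 t=7 v=8: → [6,11); WM=7
i=3 t=15 v=3: → [15,19); WM=15
i=4 t=9 v=1: DROP (t<15-4); WM=15
i=5 t=20 v=9: → [20,24); WM=20
i=6 t=23 v=2: → [20,27); WM=23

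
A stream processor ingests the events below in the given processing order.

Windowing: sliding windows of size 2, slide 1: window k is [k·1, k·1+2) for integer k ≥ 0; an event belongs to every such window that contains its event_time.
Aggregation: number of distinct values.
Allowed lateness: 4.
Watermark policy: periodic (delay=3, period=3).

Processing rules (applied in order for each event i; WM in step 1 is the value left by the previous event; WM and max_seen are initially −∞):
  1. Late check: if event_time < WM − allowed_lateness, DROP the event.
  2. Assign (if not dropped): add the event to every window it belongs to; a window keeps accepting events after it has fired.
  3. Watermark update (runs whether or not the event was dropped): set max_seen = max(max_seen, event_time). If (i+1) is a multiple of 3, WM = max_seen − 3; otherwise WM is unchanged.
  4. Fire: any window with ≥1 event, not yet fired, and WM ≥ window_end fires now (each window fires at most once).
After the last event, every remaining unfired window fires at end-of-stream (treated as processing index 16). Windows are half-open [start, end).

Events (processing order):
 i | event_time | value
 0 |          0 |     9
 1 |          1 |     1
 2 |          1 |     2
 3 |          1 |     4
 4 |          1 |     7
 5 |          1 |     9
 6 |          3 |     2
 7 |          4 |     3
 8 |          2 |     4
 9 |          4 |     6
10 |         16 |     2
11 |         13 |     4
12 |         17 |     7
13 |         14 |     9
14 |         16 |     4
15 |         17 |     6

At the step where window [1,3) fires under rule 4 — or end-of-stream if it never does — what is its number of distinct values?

i=0 t=0 v=9: → [0,2); WM=−∞
i=1 t=1 v=1: → [1,3),[0,2); WM=−∞
i=2 t=1 v=2: → [1,3),[0,2); WM=-2
i=3 t=1 v=4: → [1,3),[0,2); WM=-2
i=4 t=1 v=7: → [1,3),[0,2); WM=-2
i=5 t=1 v=9: → [1,3),[0,2); WM=-2
i=6 t=3 v=2: → [3,5),[2,4); WM=-2
i=7 t=4 v=3: → [4,6),[3,5); WM=-2
i=8 t=2 v=4: → [2,4),[1,3); WM=1
i=9 t=4 v=6: → [4,6),[3,5); WM=1
i=10 t=16 v=2: → [16,18),[15,17); WM=1
i=11 t=13 v=4: → [13,15),[12,14); WM=13; [0,2) fires=5 [1,3) fires=5 [2,4) fires=2 [3,5) fires=3 [4,6) fires=2
i=12 t=17 v=7: → [17,19),[16,18); WM=13
i=13 t=14 v=9: → [14,16),[13,15); WM=13
i=14 t=16 v=4: → [16,18),[15,17); WM=14; [12,14) fires=1
i=15 t=17 v=6: → [17,19),[16,18); WM=14

5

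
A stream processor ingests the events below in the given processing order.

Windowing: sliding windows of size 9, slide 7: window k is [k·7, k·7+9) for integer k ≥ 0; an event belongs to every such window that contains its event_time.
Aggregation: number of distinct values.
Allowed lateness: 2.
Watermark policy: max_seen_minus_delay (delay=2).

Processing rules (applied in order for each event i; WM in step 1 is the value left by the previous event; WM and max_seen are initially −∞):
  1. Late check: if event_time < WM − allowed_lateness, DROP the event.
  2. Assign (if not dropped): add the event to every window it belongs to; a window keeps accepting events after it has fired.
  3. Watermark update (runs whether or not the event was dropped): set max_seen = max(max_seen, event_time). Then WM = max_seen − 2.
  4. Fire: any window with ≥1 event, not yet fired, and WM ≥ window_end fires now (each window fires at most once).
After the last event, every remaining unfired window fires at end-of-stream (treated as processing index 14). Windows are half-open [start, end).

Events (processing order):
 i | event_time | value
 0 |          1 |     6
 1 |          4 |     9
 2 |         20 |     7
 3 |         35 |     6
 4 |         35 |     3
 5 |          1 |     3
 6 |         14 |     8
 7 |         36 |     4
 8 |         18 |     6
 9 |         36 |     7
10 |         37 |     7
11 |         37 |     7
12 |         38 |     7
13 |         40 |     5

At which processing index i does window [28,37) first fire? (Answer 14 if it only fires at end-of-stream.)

i=0 t=1 v=6: → [0,9); WM=-1
i=1 t=4 v=9: → [0,9); WM=2
i=2 t=20 v=7: → [14,23); WM=18; [0,9) fires=2
i=3 t=35 v=6: → [35,44),[28,37); WM=33; [14,23) fires=1
i=4 t=35 v=3: → [35,44),[28,37); WM=33
i=5 t=1 v=3: DROP (t<33-2); WM=33
i=6 t=14 v=8: DROP (t<33-2); WM=33
i=7 t=36 v=4: → [35,44),[28,37); WM=34
i=8 t=18 v=6: DROP (t<34-2); WM=34
i=9 t=36 v=7: → [35,44),[28,37); WM=34
i=10 t=37 v=7: → [35,44); WM=35
i=11 t=37 v=7: → [35,44); WM=35
i=12 t=38 v=7: → [35,44); WM=36
i=13 t=40 v=5: → [35,44); WM=38; [28,37) fires=4

13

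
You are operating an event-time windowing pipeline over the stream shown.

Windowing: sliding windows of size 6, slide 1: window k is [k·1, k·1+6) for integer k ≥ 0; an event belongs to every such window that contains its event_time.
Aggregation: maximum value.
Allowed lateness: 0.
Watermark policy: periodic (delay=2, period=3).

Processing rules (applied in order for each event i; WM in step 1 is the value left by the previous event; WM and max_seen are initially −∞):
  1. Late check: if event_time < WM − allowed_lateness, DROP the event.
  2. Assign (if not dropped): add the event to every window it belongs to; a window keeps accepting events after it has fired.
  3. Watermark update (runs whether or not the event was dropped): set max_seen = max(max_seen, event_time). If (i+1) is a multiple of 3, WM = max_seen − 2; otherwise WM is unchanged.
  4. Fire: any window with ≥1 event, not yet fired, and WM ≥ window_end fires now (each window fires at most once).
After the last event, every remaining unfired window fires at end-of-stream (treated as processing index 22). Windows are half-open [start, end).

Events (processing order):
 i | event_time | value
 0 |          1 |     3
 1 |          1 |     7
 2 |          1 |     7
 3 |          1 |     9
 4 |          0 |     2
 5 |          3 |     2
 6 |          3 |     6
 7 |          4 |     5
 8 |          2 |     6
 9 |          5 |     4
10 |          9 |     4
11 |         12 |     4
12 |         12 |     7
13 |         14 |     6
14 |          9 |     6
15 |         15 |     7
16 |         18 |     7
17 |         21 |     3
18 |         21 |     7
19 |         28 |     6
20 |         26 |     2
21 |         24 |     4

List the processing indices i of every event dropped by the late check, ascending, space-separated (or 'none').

14 21

i=0 t=1 v=3: → [1,7),[0,6); WM=−∞
i=1 t=1 v=7: → [1,7),[0,6); WM=−∞
i=2 t=1 v=7: → [1,7),[0,6); WM=-1
i=3 t=1 v=9: → [1,7),[0,6); WM=-1
i=4 t=0 v=2: → [0,6); WM=-1
i=5 t=3 v=2: → [3,9),[2,8),[1,7),[0,6); WM=1
i=6 t=3 v=6: → [3,9),[2,8),[1,7),[0,6); WM=1
i=7 t=4 v=5: → [4,10),[3,9),[2,8),[1,7),[0,6); WM=1
i=8 t=2 v=6: → [2,8),[1,7),[0,6); WM=2
i=9 t=5 v=4: → [5,11),[4,10),[3,9),[2,8),[1,7),[0,6); WM=2
i=10 t=9 v=4: → [9,15),[8,14),[7,13),[6,12),[5,11),[4,10); WM=2
i=11 t=12 v=4: → [12,18),[11,17),[10,16),[9,15),[8,14),[7,13); WM=10; [0,6) fires=9 [1,7) fires=9 [2,8) fires=6 [3,9) fires=6 [4,10) fires=5
i=12 t=12 v=7: → [12,18),[11,17),[10,16),[9,15),[8,14),[7,13); WM=10
i=13 t=14 v=6: → [14,20),[13,19),[12,18),[11,17),[10,16),[9,15); WM=10
i=14 t=9 v=6: DROP (t<10-0); WM=12; [5,11) fires=4 [6,12) fires=4
i=15 t=15 v=7: → [15,21),[14,20),[13,19),[12,18),[11,17),[10,16); WM=12
i=16 t=18 v=7: → [18,24),[17,23),[16,22),[15,21),[14,20),[13,19); WM=12
i=17 t=21 v=3: → [21,27),[20,26),[19,25),[18,24),[17,23),[16,22); WM=19; [7,13) fires=7 [8,14) fires=7 [9,15) fires=7 [10,16) fires=7 [11,17) fires=7 [12,18) fires=7 [13,19) fires=7
i=18 t=21 v=7: → [21,27),[20,26),[19,25),[18,24),[17,23),[16,22); WM=19
i=19 t=28 v=6: → [28,34),[27,33),[26,32),[25,31),[24,30),[23,29); WM=19
i=20 t=26 v=2: → [26,32),[25,31),[24,30),[23,29),[22,28),[21,27); WM=26; [14,20) fires=7 [15,21) fires=7 [16,22) fires=7 [17,23) fires=7 [18,24) fires=7 [19,25) fires=7 [20,26) fires=7
i=21 t=24 v=4: DROP (t<26-0); WM=26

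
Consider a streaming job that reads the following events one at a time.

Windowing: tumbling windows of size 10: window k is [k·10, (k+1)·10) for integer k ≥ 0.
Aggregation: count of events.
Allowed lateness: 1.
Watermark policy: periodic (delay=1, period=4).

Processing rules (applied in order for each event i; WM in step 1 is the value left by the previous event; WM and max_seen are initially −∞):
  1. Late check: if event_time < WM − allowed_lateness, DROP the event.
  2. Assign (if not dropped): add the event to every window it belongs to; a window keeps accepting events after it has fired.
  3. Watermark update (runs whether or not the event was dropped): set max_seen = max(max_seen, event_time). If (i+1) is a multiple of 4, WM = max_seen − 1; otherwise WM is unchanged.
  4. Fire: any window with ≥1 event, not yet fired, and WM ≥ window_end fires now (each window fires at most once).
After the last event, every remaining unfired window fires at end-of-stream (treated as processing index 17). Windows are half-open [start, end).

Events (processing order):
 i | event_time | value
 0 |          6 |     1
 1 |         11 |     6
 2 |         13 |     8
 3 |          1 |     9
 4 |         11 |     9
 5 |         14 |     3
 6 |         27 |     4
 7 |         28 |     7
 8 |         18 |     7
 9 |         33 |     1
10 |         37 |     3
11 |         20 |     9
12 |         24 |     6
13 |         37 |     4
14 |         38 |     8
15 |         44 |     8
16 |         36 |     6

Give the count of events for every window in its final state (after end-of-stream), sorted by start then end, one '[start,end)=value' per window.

[0,10)=2 [10,20)=4 [20,30)=2 [30,40)=4 [40,50)=1

i=0 t=6 v=1: → [0,10); WM=−∞
i=1 t=11 v=6: → [10,20); WM=−∞
i=2 t=13 v=8: → [10,20); WM=−∞
i=3 t=1 v=9: → [0,10); WM=12; [0,10) fires=2
i=4 t=11 v=9: → [10,20); WM=12
i=5 t=14 v=3: → [10,20); WM=12
i=6 t=27 v=4: → [20,30); WM=12
i=7 t=28 v=7: → [20,30); WM=27; [10,20) fires=4
i=8 t=18 v=7: DROP (t<27-1); WM=27
i=9 t=33 v=1: → [30,40); WM=27
i=10 t=37 v=3: → [30,40); WM=27
i=11 t=20 v=9: DROP (t<27-1); WM=36; [20,30) fires=2
i=12 t=24 v=6: DROP (t<36-1); WM=36
i=13 t=37 v=4: → [30,40); WM=36
i=14 t=38 v=8: → [30,40); WM=36
i=15 t=44 v=8: → [40,50); WM=43; [30,40) fires=4
i=16 t=36 v=6: DROP (t<43-1); WM=43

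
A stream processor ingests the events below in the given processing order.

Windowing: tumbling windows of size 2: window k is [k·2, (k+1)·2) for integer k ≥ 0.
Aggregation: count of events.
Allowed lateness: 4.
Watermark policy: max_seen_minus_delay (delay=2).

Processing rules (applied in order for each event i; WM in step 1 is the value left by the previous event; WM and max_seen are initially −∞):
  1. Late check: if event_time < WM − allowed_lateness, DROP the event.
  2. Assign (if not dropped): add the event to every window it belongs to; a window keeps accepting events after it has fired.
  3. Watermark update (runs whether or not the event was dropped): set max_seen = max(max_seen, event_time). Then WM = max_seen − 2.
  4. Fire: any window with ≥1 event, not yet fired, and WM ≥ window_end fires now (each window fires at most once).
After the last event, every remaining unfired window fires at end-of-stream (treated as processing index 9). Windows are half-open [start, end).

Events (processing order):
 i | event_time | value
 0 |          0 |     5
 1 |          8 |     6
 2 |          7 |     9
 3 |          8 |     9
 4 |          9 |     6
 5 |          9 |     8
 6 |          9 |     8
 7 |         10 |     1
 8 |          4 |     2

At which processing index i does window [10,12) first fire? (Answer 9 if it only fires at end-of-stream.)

9

i=0 t=0 v=5: → [0,2); WM=-2
i=1 t=8 v=6: → [8,10); WM=6; [0,2) fires=1
i=2 t=7 v=9: → [6,8); WM=6
i=3 t=8 v=9: → [8,10); WM=6
i=4 t=9 v=6: → [8,10); WM=7
i=5 t=9 v=8: → [8,10); WM=7
i=6 t=9 v=8: → [8,10); WM=7
i=7 t=10 v=1: → [10,12); WM=8; [6,8) fires=1
i=8 t=4 v=2: → [4,6); WM=8; [4,6) fires=1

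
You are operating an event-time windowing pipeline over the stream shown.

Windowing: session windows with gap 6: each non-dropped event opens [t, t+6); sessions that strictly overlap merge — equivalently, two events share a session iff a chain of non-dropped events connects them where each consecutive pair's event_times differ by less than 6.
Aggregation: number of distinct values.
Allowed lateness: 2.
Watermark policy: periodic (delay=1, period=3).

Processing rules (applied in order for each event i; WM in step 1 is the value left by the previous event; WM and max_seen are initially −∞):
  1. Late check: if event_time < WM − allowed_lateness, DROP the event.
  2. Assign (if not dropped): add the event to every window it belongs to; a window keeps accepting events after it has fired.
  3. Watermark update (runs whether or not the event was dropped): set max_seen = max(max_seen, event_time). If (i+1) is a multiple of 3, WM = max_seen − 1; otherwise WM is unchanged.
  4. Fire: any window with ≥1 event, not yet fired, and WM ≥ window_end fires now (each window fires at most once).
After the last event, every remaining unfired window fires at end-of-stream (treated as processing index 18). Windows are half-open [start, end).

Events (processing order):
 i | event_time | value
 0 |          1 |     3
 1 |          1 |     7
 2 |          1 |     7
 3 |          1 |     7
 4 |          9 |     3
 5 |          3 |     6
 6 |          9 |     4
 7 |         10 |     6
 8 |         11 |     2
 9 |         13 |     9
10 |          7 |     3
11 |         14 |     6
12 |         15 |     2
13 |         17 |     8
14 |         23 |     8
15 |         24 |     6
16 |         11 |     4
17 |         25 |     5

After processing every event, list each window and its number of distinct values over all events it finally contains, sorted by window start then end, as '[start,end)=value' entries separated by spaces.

i=0 t=1 v=3: → [1,7); WM=−∞
i=1 t=1 v=7: → [1,7); WM=−∞
i=2 t=1 v=7: → [1,7); WM=0
i=3 t=1 v=7: → [1,7); WM=0
i=4 t=9 v=3: → [9,15); WM=0
i=5 t=3 v=6: → [1,9); WM=8
i=6 t=9 v=4: → [9,15); WM=8
i=7 t=10 v=6: → [9,16); WM=8
i=8 t=11 v=2: → [9,17); WM=10
i=9 t=13 v=9: → [9,19); WM=10
i=10 t=7 v=3: DROP (t<10-2); WM=10
i=11 t=14 v=6: → [9,20); WM=13
i=12 t=15 v=2: → [9,21); WM=13
i=13 t=17 v=8: → [9,23); WM=13
i=14 t=23 v=8: → [23,29); WM=22
i=15 t=24 v=6: → [23,30); WM=22
i=16 t=11 v=4: DROP (t<22-2); WM=22
i=17 t=25 v=5: → [23,31); WM=24

[1,9)=3 [9,23)=6 [23,31)=3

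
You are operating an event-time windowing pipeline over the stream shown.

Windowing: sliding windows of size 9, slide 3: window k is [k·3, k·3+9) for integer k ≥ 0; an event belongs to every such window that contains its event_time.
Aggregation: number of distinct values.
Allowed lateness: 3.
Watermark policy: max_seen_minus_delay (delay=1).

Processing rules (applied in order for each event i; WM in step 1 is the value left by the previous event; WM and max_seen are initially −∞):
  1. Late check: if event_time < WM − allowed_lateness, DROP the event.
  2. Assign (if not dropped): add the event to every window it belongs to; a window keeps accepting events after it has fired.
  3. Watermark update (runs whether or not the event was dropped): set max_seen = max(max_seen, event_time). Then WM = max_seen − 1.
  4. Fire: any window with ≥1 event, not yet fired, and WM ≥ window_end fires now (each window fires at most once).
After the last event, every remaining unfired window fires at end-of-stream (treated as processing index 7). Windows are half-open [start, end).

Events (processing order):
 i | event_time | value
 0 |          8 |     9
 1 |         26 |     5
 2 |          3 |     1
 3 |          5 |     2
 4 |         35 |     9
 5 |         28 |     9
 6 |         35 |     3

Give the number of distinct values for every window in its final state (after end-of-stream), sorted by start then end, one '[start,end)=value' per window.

[0,9)=1 [3,12)=1 [6,15)=1 [18,27)=1 [21,30)=1 [24,33)=1 [27,36)=2 [30,39)=2 [33,42)=2

i=0 t=8 v=9: → [6,15),[3,12),[0,9); WM=7
i=1 t=26 v=5: → [24,33),[21,30),[18,27); WM=25; [0,9) fires=1 [3,12) fires=1 [6,15) fires=1
i=2 t=3 v=1: DROP (t<25-3); WM=25
i=3 t=5 v=2: DROP (t<25-3); WM=25
i=4 t=35 v=9: → [33,42),[30,39),[27,36); WM=34; [18,27) fires=1 [21,30) fires=1 [24,33) fires=1
i=5 t=28 v=9: DROP (t<34-3); WM=34
i=6 t=35 v=3: → [33,42),[30,39),[27,36); WM=34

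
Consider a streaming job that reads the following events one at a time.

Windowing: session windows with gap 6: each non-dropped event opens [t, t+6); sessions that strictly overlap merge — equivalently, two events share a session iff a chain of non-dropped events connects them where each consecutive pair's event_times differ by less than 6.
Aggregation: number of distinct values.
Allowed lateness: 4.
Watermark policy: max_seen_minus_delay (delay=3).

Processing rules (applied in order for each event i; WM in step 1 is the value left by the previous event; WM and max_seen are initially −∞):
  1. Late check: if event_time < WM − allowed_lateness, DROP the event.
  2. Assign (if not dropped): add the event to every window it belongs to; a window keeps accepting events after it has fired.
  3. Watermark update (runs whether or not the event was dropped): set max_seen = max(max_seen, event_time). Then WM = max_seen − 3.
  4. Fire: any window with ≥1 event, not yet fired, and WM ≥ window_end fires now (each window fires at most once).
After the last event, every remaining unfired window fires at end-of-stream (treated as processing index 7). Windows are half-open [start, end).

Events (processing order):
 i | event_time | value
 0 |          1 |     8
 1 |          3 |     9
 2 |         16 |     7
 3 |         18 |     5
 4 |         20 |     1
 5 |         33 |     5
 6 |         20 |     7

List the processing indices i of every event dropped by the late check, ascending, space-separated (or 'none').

i=0 t=1 v=8: → [1,7); WM=-2
i=1 t=3 v=9: → [1,9); WM=0
i=2 t=16 v=7: → [16,22); WM=13
i=3 t=18 v=5: → [16,24); WM=15
i=4 t=20 v=1: → [16,26); WM=17
i=5 t=33 v=5: → [33,39); WM=30
i=6 t=20 v=7: DROP (t<30-4); WM=30

6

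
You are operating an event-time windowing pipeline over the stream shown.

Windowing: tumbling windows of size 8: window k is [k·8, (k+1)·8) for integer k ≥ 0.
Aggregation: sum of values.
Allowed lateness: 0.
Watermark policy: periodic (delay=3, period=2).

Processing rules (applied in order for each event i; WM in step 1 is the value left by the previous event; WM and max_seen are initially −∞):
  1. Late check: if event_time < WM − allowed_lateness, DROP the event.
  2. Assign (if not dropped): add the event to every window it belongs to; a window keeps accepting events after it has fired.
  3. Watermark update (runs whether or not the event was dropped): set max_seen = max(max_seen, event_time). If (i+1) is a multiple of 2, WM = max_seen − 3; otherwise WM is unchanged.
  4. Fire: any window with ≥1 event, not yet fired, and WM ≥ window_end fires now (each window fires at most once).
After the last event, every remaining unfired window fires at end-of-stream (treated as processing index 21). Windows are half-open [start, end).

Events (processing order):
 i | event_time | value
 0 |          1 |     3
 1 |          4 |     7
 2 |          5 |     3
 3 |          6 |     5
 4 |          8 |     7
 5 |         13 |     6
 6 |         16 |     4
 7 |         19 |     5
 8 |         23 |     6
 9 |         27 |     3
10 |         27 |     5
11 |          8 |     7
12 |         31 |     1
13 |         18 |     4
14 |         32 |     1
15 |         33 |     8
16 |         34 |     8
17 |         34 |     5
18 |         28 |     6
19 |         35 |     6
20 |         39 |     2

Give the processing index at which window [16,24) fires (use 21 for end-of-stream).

i=0 t=1 v=3: → [0,8); WM=−∞
i=1 t=4 v=7: → [0,8); WM=1
i=2 t=5 v=3: → [0,8); WM=1
i=3 t=6 v=5: → [0,8); WM=3
i=4 t=8 v=7: → [8,16); WM=3
i=5 t=13 v=6: → [8,16); WM=10; [0,8) fires=18
i=6 t=16 v=4: → [16,24); WM=10
i=7 t=19 v=5: → [16,24); WM=16; [8,16) fires=13
i=8 t=23 v=6: → [16,24); WM=16
i=9 t=27 v=3: → [24,32); WM=24; [16,24) fires=15
i=10 t=27 v=5: → [24,32); WM=24
i=11 t=8 v=7: DROP (t<24-0); WM=24
i=12 t=31 v=1: → [24,32); WM=24
i=13 t=18 v=4: DROP (t<24-0); WM=28
i=14 t=32 v=1: → [32,40); WM=28
i=15 t=33 v=8: → [32,40); WM=30
i=16 t=34 v=8: → [32,40); WM=30
i=17 t=34 v=5: → [32,40); WM=31
i=18 t=28 v=6: DROP (t<31-0); WM=31
i=19 t=35 v=6: → [32,40); WM=32; [24,32) fires=9
i=20 t=39 v=2: → [32,40); WM=32

9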